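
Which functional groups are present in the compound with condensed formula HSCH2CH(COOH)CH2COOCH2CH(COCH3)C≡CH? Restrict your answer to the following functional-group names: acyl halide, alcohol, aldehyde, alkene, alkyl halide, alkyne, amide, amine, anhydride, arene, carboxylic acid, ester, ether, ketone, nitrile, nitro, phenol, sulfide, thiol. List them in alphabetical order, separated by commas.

Reading the structure from left to right:
  HSCH2: –SH on an sp³ carbon → thiol.
  CH(COOH): pendant –COOH: carbonyl C bonded to C and –OH → carboxylic acid.
  CH2COOCH2: –C(=O)–O–C with C on the carbonyl side → ester.
  CH(COCH3): pendant –COCH3: carbonyl C bonded to two carbons → ketone.
  C≡CH: C≡C triple bond → alkyne.

alkyne, carboxylic acid, ester, ketone, thiol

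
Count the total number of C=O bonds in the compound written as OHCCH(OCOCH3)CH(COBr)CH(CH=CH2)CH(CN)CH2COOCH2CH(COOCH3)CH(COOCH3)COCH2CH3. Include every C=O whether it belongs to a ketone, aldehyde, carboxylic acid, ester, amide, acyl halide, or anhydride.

7

OHC: aldehyde, 1 C=O (running total 1).
CH(OCOCH3): ester, 1 C=O (running total 2).
CH(COBr): acyl halide, 1 C=O (running total 3).
CH2COOCH2: ester, 1 C=O (running total 4).
CH(COOCH3): ester, 1 C=O (running total 5).
CH(COOCH3): ester, 1 C=O (running total 6).
CO: ketone, 1 C=O (running total 7).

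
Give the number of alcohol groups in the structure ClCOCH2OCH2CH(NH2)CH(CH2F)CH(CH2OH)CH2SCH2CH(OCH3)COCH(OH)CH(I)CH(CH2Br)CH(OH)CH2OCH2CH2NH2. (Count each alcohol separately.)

–C(=O)Cl: carbonyl C bonded to C and to a halogen → acyl halide (not alkyl halide).
C–O–C with sp³ carbons on both sides and no adjacent C=O → ether.
–NH2 on an sp³ carbon with no adjacent C=O → amine.
pendant –CH2X: halogen on sp³ carbon → alkyl halide.
pendant –CH2OH on an sp³ backbone C → alcohol.
C–S–C linkage → sulfide (thioether).
pendant –OCH3: C–O–C with sp³ C, no adjacent C=O → ether.
–C(=O)– with carbon on both sides → ketone.
–OH on an sp³ carbon → alcohol (secondary).
halogen on an sp³ carbon → alkyl halide.
pendant –CH2X: halogen on sp³ carbon → alkyl halide.
–OH on an sp³ carbon → alcohol (secondary).
C–O–C with sp³ carbons on both sides and no adjacent C=O → ether.
–NH2 on an sp³ carbon with no adjacent C=O → amine.
Alcohol appears at: CH(CH2OH), CH(OH), CH(OH) → 3.

3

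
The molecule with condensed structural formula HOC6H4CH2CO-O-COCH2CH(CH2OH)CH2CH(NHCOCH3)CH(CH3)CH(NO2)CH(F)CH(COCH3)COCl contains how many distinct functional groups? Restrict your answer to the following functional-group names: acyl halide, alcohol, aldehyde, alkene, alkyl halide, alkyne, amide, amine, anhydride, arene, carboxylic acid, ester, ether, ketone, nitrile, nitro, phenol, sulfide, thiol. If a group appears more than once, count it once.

9

–OH attached directly to an aromatic ring → phenol (not alcohol); the ring itself is an arene.
two acyl groups sharing one oxygen, –C(=O)–O–C(=O)– → anhydride.
pendant –CH2OH on an sp³ backbone C → alcohol.
pendant –NHC(=O)CH3: N bonded to a carbonyl → amide (not amine).
–NO2 on an sp³ carbon → nitro (the N=O is not a carbonyl).
halogen on an sp³ carbon → alkyl halide.
pendant –COCH3: carbonyl C bonded to two carbons → ketone.
–C(=O)Cl: carbonyl C bonded to C and to a halogen → acyl halide (not alkyl halide).
Distinct types present: acyl halide, alcohol, alkyl halide, amide, anhydride, arene, ketone, nitro, phenol.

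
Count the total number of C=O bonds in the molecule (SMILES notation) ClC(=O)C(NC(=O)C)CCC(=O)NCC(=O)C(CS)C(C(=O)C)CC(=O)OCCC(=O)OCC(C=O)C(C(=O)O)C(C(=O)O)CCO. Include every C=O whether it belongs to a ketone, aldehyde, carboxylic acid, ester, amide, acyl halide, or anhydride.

10

ClCO: acyl halide, 1 C=O (running total 1).
CH(NHCOCH3): amide, 1 C=O (running total 2).
CH2CONHCH2: amide, 1 C=O (running total 3).
CO: ketone, 1 C=O (running total 4).
CH(COCH3): ketone, 1 C=O (running total 5).
CH2COOCH2: ester, 1 C=O (running total 6).
CH2COOCH2: ester, 1 C=O (running total 7).
CH(CHO): aldehyde, 1 C=O (running total 8).
CH(COOH): carboxylic acid, 1 C=O (running total 9).
CH(COOH): carboxylic acid, 1 C=O (running total 10).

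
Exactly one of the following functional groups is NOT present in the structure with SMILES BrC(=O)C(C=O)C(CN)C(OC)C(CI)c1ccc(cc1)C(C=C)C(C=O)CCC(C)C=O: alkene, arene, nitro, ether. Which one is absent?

nitro

ether: present (CH(OCH3) — pendant –OCH3: C–O–C with sp³ C, no adjacent C=O → ether).
alkene: present (CH(CH=CH2) — pendant –CH=CH2: C=C double bond → alkene).
arene: present (C6H4 — para-disubstituted benzene ring → arene).
nitro: no segment matches this pattern.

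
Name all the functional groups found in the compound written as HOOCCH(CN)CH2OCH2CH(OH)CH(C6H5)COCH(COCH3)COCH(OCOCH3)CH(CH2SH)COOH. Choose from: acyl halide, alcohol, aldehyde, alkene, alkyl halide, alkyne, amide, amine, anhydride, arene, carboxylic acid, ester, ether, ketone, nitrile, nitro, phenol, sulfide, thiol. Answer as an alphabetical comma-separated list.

Working along the chain:
  HOOC: –COOH: carbonyl C bonded to –OH and C → carboxylic acid (the –OH is not a separate alcohol).
  CH(CN): pendant –C≡N: nitrile.
  CH2OCH2: C–O–C with sp³ carbons on both sides and no adjacent C=O → ether.
  CH(OH): –OH on an sp³ carbon → alcohol (secondary).
  CH(C6H5): pendant –C6H5: benzene ring → arene.
  CO: –C(=O)– with carbon on both sides → ketone.
  CH(COCH3): pendant –COCH3: carbonyl C bonded to two carbons → ketone.
  CO: –C(=O)– with carbon on both sides → ketone.
  CH(OCOCH3): pendant –OC(=O)CH3: an acyloxy group → ester.
  CH(CH2SH): pendant –CH2SH → thiol.
  COOH: –COOH: carbonyl C bonded to –OH and C → carboxylic acid (the –OH is not a separate alcohol).

alcohol, arene, carboxylic acid, ester, ether, ketone, nitrile, thiol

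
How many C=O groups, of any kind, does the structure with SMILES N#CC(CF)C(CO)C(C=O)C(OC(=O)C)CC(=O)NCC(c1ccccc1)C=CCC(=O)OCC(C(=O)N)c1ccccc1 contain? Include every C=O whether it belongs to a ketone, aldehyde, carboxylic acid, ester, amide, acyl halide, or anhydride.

5

CH(CHO): aldehyde, 1 C=O (running total 1).
CH(OCOCH3): ester, 1 C=O (running total 2).
CH2CONHCH2: amide, 1 C=O (running total 3).
CH2COOCH2: ester, 1 C=O (running total 4).
CH(CONH2): amide, 1 C=O (running total 5).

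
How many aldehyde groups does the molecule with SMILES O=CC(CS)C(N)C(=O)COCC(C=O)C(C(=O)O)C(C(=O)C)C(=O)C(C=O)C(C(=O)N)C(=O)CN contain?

terminal –CHO: carbonyl C bonded to H and C → aldehyde.
pendant –CH2SH → thiol.
–NH2 on an sp³ carbon with no adjacent C=O → amine.
–C(=O)– with carbon on both sides → ketone.
C–O–C with sp³ carbons on both sides and no adjacent C=O → ether.
pendant –CHO: carbonyl C bonded to C and H → aldehyde.
pendant –COOH: carbonyl C bonded to C and –OH → carboxylic acid.
pendant –COCH3: carbonyl C bonded to two carbons → ketone.
–C(=O)– with carbon on both sides → ketone.
pendant –CHO: carbonyl C bonded to C and H → aldehyde.
pendant –CONH2: carbonyl C bonded to C and N → amide.
–C(=O)– with carbon on both sides → ketone.
–NH2 on an sp³ carbon with no adjacent C=O → amine.
Aldehyde appears at: OHC, CH(CHO), CH(CHO) → 3.

3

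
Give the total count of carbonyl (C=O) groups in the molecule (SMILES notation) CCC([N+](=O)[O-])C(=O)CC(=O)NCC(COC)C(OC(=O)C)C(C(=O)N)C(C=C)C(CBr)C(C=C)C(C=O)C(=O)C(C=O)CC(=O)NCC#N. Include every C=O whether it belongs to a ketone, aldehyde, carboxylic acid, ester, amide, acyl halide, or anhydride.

8

CO: ketone, 1 C=O (running total 1).
CH2CONHCH2: amide, 1 C=O (running total 2).
CH(OCOCH3): ester, 1 C=O (running total 3).
CH(CONH2): amide, 1 C=O (running total 4).
CH(CHO): aldehyde, 1 C=O (running total 5).
CO: ketone, 1 C=O (running total 6).
CH(CHO): aldehyde, 1 C=O (running total 7).
CH2CONHCH2: amide, 1 C=O (running total 8).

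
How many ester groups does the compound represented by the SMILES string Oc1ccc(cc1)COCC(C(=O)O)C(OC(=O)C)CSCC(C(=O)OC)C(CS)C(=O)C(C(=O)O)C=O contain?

2

–OH attached directly to an aromatic ring → phenol (not alcohol); the ring itself is an arene.
C–O–C with sp³ carbons on both sides and no adjacent C=O → ether.
pendant –COOH: carbonyl C bonded to C and –OH → carboxylic acid.
pendant –OC(=O)CH3: an acyloxy group → ester.
C–S–C linkage → sulfide (thioether).
pendant –COOCH3: carbonyl C bonded to C and –OCH3 → ester.
pendant –CH2SH → thiol.
–C(=O)– with carbon on both sides → ketone.
pendant –COOH: carbonyl C bonded to C and –OH → carboxylic acid.
terminal –CHO: carbonyl C bonded to H and C → aldehyde.
Ester appears at: CH(OCOCH3), CH(COOCH3) → 2.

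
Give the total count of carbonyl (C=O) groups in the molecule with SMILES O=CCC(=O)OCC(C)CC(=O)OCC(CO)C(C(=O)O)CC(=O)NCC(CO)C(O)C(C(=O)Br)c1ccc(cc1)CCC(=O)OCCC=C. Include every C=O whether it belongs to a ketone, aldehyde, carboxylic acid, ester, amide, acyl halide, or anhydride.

7

OHC: aldehyde, 1 C=O (running total 1).
CH2COOCH2: ester, 1 C=O (running total 2).
CH2COOCH2: ester, 1 C=O (running total 3).
CH(COOH): carboxylic acid, 1 C=O (running total 4).
CH2CONHCH2: amide, 1 C=O (running total 5).
CH(COBr): acyl halide, 1 C=O (running total 6).
CH2COOCH2: ester, 1 C=O (running total 7).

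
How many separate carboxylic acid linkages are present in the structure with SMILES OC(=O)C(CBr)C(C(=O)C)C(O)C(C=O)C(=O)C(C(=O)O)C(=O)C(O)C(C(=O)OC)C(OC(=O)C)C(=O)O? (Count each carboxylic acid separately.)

–COOH: carbonyl C bonded to –OH and C → carboxylic acid (the –OH is not a separate alcohol).
pendant –CH2X: halogen on sp³ carbon → alkyl halide.
pendant –COCH3: carbonyl C bonded to two carbons → ketone.
–OH on an sp³ carbon → alcohol (secondary).
pendant –CHO: carbonyl C bonded to C and H → aldehyde.
–C(=O)– with carbon on both sides → ketone.
pendant –COOH: carbonyl C bonded to C and –OH → carboxylic acid.
–C(=O)– with carbon on both sides → ketone.
–OH on an sp³ carbon → alcohol (secondary).
pendant –COOCH3: carbonyl C bonded to C and –OCH3 → ester.
pendant –OC(=O)CH3: an acyloxy group → ester.
–COOH: carbonyl C bonded to –OH and C → carboxylic acid (the –OH is not a separate alcohol).
Carboxylic acid appears at: HOOC, CH(COOH), COOH → 3.

3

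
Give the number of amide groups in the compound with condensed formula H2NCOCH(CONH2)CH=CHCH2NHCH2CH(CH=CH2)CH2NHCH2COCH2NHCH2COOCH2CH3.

–C(=O)NH2: carbonyl C bonded to C and to N → amide (the N is not a separate amine).
pendant –CONH2: carbonyl C bonded to C and N → amide.
C=C double bond → alkene.
C–N–C with sp³ carbons and no adjacent C=O → amine (secondary).
pendant –CH=CH2: C=C double bond → alkene.
C–N–C with sp³ carbons and no adjacent C=O → amine (secondary).
–C(=O)– with carbon on both sides → ketone.
C–N–C with sp³ carbons and no adjacent C=O → amine (secondary).
–C(=O)OCH2CH3: carbonyl C bonded to C and to –OEt → ester.
Amide appears at: H2NCO, CH(CONH2) → 2.

2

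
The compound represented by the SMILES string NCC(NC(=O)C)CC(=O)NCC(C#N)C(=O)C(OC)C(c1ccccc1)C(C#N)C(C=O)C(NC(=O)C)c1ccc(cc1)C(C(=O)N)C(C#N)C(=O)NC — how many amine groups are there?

1

–NH2 on an sp³ carbon with no adjacent C=O → amine.
pendant –NHC(=O)CH3: N bonded to a carbonyl → amide (not amine).
–C(=O)–N– linkage → amide (the N is not an amine).
pendant –C≡N: nitrile.
–C(=O)– with carbon on both sides → ketone.
pendant –OCH3: C–O–C with sp³ C, no adjacent C=O → ether.
pendant –C6H5: benzene ring → arene.
pendant –C≡N: nitrile.
pendant –CHO: carbonyl C bonded to C and H → aldehyde.
pendant –NHC(=O)CH3: N bonded to a carbonyl → amide (not amine).
para-disubstituted benzene ring → arene.
pendant –CONH2: carbonyl C bonded to C and N → amide.
pendant –C≡N: nitrile.
–C(=O)NHCH3: carbonyl C bonded to C and to N → amide (the N is not an amine).
Amine appears at: H2NCH2 → 1.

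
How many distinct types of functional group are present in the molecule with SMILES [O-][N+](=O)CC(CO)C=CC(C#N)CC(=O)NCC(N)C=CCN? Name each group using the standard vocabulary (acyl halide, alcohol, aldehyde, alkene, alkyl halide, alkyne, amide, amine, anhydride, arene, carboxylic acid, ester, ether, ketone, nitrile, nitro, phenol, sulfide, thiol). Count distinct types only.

–NO2 on carbon → nitro group.
pendant –CH2OH on an sp³ backbone C → alcohol.
C=C double bond → alkene.
pendant –C≡N: nitrile.
–C(=O)–N– linkage → amide (the N is not an amine).
–NH2 on an sp³ carbon with no adjacent C=O → amine.
C=C double bond → alkene.
–NH2 on an sp³ carbon with no adjacent C=O → amine.
Distinct types present: alcohol, alkene, amide, amine, nitrile, nitro.

6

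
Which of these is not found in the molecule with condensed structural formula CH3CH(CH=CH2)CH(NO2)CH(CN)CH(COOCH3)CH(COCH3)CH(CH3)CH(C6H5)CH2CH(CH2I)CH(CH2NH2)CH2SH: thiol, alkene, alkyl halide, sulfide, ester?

ester: present (CH(COOCH3) — pendant –COOCH3: carbonyl C bonded to C and –OCH3 → ester).
thiol: present (CH2SH — –SH on an sp³ carbon → thiol).
alkyl halide: present (CH(CH2I) — pendant –CH2X: halogen on sp³ carbon → alkyl halide).
alkene: present (CH(CH=CH2) — pendant –CH=CH2: C=C double bond → alkene).
sulfide: no segment matches this pattern.

sulfide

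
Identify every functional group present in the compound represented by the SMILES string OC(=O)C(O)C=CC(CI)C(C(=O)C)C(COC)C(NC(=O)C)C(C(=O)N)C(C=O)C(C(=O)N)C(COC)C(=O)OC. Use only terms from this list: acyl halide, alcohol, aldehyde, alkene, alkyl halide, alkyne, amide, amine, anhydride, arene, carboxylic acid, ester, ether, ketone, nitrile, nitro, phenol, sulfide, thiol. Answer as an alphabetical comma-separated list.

alcohol, aldehyde, alkene, alkyl halide, amide, carboxylic acid, ester, ether, ketone

Reading the structure from left to right:
  HOOC: –COOH: carbonyl C bonded to –OH and C → carboxylic acid (the –OH is not a separate alcohol).
  CH(OH): –OH on an sp³ carbon → alcohol (secondary).
  CH=CH: C=C double bond → alkene.
  CH(CH2I): pendant –CH2X: halogen on sp³ carbon → alkyl halide.
  CH(COCH3): pendant –COCH3: carbonyl C bonded to two carbons → ketone.
  CH(CH2OCH3): pendant –CH2OCH3: C–O–C linkage → ether.
  CH(NHCOCH3): pendant –NHC(=O)CH3: N bonded to a carbonyl → amide (not amine).
  CH(CONH2): pendant –CONH2: carbonyl C bonded to C and N → amide.
  CH(CHO): pendant –CHO: carbonyl C bonded to C and H → aldehyde.
  CH(CONH2): pendant –CONH2: carbonyl C bonded to C and N → amide.
  CH(CH2OCH3): pendant –CH2OCH3: C–O–C linkage → ether.
  COOCH3: –C(=O)OCH3: carbonyl C bonded to C and to –OCH3 → ester (not ketone + ether).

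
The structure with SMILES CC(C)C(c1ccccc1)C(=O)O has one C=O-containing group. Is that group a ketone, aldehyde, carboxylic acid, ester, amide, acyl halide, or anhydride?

The carbonyl is in the COOH segment: –COOH: carbonyl C bonded to –OH and C → carboxylic acid (the –OH is not a separate alcohol).

carboxylic acid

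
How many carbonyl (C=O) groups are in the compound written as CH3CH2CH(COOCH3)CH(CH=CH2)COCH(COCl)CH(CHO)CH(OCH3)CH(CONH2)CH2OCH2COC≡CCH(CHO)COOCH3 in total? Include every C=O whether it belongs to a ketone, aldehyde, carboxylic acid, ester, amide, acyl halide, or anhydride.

8

CH(COOCH3): ester, 1 C=O (running total 1).
CO: ketone, 1 C=O (running total 2).
CH(COCl): acyl halide, 1 C=O (running total 3).
CH(CHO): aldehyde, 1 C=O (running total 4).
CH(CONH2): amide, 1 C=O (running total 5).
CO: ketone, 1 C=O (running total 6).
CH(CHO): aldehyde, 1 C=O (running total 7).
COOCH3: ester, 1 C=O (running total 8).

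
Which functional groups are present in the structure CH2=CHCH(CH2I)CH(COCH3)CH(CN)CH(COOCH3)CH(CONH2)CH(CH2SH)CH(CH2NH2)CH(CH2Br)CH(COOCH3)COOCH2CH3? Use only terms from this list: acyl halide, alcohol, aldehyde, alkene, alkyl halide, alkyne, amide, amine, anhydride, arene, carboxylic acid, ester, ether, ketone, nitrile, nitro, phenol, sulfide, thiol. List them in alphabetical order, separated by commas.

Working along the chain:
  CH2=CH: C=C double bond → alkene.
  CH(CH2I): pendant –CH2X: halogen on sp³ carbon → alkyl halide.
  CH(COCH3): pendant –COCH3: carbonyl C bonded to two carbons → ketone.
  CH(CN): pendant –C≡N: nitrile.
  CH(COOCH3): pendant –COOCH3: carbonyl C bonded to C and –OCH3 → ester.
  CH(CONH2): pendant –CONH2: carbonyl C bonded to C and N → amide.
  CH(CH2SH): pendant –CH2SH → thiol.
  CH(CH2NH2): pendant –CH2NH2: N on sp³ C, no adjacent C=O → amine.
  CH(CH2Br): pendant –CH2X: halogen on sp³ carbon → alkyl halide.
  CH(COOCH3): pendant –COOCH3: carbonyl C bonded to C and –OCH3 → ester.
  COOCH2CH3: –C(=O)OCH2CH3: carbonyl C bonded to C and to –OEt → ester.

alkene, alkyl halide, amide, amine, ester, ketone, nitrile, thiol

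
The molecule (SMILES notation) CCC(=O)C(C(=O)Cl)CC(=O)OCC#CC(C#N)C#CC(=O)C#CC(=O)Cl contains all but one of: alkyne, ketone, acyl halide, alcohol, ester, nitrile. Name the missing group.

alcohol

ester: present (CH2COOCH2 — –C(=O)–O–C with C on the carbonyl side → ester).
ketone: present (CO — –C(=O)– with carbon on both sides → ketone).
alkyne: present (C≡C — C≡C triple bond → alkyne).
nitrile: present (CH(CN) — pendant –C≡N: nitrile).
acyl halide: present (CH(COCl) — pendant –C(=O)X: carbonyl C bonded to C and halogen → acyl halide).
alcohol: no segment matches this pattern.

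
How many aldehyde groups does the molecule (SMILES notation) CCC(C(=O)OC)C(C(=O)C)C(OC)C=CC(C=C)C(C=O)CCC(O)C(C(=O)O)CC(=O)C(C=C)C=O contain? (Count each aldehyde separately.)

2

Working along the chain:
  CH(COOCH3): pendant –COOCH3: carbonyl C bonded to C and –OCH3 → ester.
  CH(COCH3): pendant –COCH3: carbonyl C bonded to two carbons → ketone.
  CH(OCH3): pendant –OCH3: C–O–C with sp³ C, no adjacent C=O → ether.
  CH=CH: C=C double bond → alkene.
  CH(CH=CH2): pendant –CH=CH2: C=C double bond → alkene.
  CH(CHO): pendant –CHO: carbonyl C bonded to C and H → aldehyde.
  CH(OH): –OH on an sp³ carbon → alcohol (secondary).
  CH(COOH): pendant –COOH: carbonyl C bonded to C and –OH → carboxylic acid.
  CO: –C(=O)– with carbon on both sides → ketone.
  CH(CH=CH2): pendant –CH=CH2: C=C double bond → alkene.
  CHO: terminal –CHO: carbonyl C bonded to H and C → aldehyde.
Aldehyde appears at: CH(CHO), CHO → 2.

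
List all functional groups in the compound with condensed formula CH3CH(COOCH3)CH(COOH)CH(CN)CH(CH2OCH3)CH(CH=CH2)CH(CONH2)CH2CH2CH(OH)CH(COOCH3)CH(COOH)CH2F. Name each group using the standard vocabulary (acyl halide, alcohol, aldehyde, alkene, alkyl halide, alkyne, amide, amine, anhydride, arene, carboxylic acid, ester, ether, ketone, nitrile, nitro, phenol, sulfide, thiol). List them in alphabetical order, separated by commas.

Reading the structure from left to right:
  CH(COOCH3): pendant –COOCH3: carbonyl C bonded to C and –OCH3 → ester.
  CH(COOH): pendant –COOH: carbonyl C bonded to C and –OH → carboxylic acid.
  CH(CN): pendant –C≡N: nitrile.
  CH(CH2OCH3): pendant –CH2OCH3: C–O–C linkage → ether.
  CH(CH=CH2): pendant –CH=CH2: C=C double bond → alkene.
  CH(CONH2): pendant –CONH2: carbonyl C bonded to C and N → amide.
  CH(OH): –OH on an sp³ carbon → alcohol (secondary).
  CH(COOCH3): pendant –COOCH3: carbonyl C bonded to C and –OCH3 → ester.
  CH(COOH): pendant –COOH: carbonyl C bonded to C and –OH → carboxylic acid.
  CH2F: halogen on an sp³ carbon → alkyl halide.

alcohol, alkene, alkyl halide, amide, carboxylic acid, ester, ether, nitrile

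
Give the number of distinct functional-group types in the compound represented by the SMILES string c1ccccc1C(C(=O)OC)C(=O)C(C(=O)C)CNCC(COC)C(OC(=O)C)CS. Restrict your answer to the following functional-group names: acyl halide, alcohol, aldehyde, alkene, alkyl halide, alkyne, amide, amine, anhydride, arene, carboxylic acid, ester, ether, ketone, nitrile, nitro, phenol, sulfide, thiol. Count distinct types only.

6

Reading the structure from left to right:
  C6H5: C6H5– phenyl ring → arene.
  CH(COOCH3): pendant –COOCH3: carbonyl C bonded to C and –OCH3 → ester.
  CO: –C(=O)– with carbon on both sides → ketone.
  CH(COCH3): pendant –COCH3: carbonyl C bonded to two carbons → ketone.
  CH2NHCH2: C–N–C with sp³ carbons and no adjacent C=O → amine (secondary).
  CH(CH2OCH3): pendant –CH2OCH3: C–O–C linkage → ether.
  CH(OCOCH3): pendant –OC(=O)CH3: an acyloxy group → ester.
  CH2SH: –SH on an sp³ carbon → thiol.
Distinct types present: amine, arene, ester, ether, ketone, thiol.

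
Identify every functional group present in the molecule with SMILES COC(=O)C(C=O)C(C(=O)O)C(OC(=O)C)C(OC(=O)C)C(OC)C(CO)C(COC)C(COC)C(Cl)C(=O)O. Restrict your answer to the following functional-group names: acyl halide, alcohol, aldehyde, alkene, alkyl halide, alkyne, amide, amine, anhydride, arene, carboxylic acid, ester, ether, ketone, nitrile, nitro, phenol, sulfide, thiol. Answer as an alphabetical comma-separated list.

alcohol, aldehyde, alkyl halide, carboxylic acid, ester, ether

Working along the chain:
  CH3OOC: CH3O–C(=O)–: carbonyl C bonded to C and to –OCH3 → ester (not ketone + ether).
  CH(CHO): pendant –CHO: carbonyl C bonded to C and H → aldehyde.
  CH(COOH): pendant –COOH: carbonyl C bonded to C and –OH → carboxylic acid.
  CH(OCOCH3): pendant –OC(=O)CH3: an acyloxy group → ester.
  CH(OCOCH3): pendant –OC(=O)CH3: an acyloxy group → ester.
  CH(OCH3): pendant –OCH3: C–O–C with sp³ C, no adjacent C=O → ether.
  CH(CH2OH): pendant –CH2OH on an sp³ backbone C → alcohol.
  CH(CH2OCH3): pendant –CH2OCH3: C–O–C linkage → ether.
  CH(CH2OCH3): pendant –CH2OCH3: C–O–C linkage → ether.
  CH(Cl): halogen on an sp³ carbon → alkyl halide.
  COOH: –COOH: carbonyl C bonded to –OH and C → carboxylic acid (the –OH is not a separate alcohol).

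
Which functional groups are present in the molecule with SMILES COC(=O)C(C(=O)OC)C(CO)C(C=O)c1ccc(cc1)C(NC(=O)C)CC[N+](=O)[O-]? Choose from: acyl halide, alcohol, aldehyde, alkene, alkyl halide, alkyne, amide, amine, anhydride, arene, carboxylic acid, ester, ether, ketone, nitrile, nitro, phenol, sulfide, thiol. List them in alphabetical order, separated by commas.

alcohol, aldehyde, amide, arene, ester, nitro

Reading the structure from left to right:
  CH3OOC: CH3O–C(=O)–: carbonyl C bonded to C and to –OCH3 → ester (not ketone + ether).
  CH(COOCH3): pendant –COOCH3: carbonyl C bonded to C and –OCH3 → ester.
  CH(CH2OH): pendant –CH2OH on an sp³ backbone C → alcohol.
  CH(CHO): pendant –CHO: carbonyl C bonded to C and H → aldehyde.
  C6H4: para-disubstituted benzene ring → arene.
  CH(NHCOCH3): pendant –NHC(=O)CH3: N bonded to a carbonyl → amide (not amine).
  CH2NO2: –NO2 on carbon → nitro group.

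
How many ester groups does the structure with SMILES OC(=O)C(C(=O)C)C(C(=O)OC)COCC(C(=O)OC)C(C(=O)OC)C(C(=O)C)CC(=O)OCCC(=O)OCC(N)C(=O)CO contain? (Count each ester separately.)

5

–COOH: carbonyl C bonded to –OH and C → carboxylic acid (the –OH is not a separate alcohol).
pendant –COCH3: carbonyl C bonded to two carbons → ketone.
pendant –COOCH3: carbonyl C bonded to C and –OCH3 → ester.
C–O–C with sp³ carbons on both sides and no adjacent C=O → ether.
pendant –COOCH3: carbonyl C bonded to C and –OCH3 → ester.
pendant –COOCH3: carbonyl C bonded to C and –OCH3 → ester.
pendant –COCH3: carbonyl C bonded to two carbons → ketone.
–C(=O)–O–C with C on the carbonyl side → ester.
–C(=O)–O–C with C on the carbonyl side → ester.
–NH2 on an sp³ carbon with no adjacent C=O → amine.
–C(=O)– with carbon on both sides → ketone.
–OH on an sp³ carbon → alcohol.
Ester appears at: CH(COOCH3), CH(COOCH3), CH(COOCH3), CH2COOCH2, CH2COOCH2 → 5.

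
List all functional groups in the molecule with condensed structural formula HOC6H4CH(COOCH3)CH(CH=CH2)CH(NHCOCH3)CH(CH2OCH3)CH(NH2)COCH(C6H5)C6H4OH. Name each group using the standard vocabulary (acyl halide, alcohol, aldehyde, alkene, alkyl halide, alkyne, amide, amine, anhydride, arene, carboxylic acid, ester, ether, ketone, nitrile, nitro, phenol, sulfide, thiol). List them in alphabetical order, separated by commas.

alkene, amide, amine, arene, ester, ether, ketone, phenol

–OH attached directly to an aromatic ring → phenol (not alcohol); the ring itself is an arene.
pendant –COOCH3: carbonyl C bonded to C and –OCH3 → ester.
pendant –CH=CH2: C=C double bond → alkene.
pendant –NHC(=O)CH3: N bonded to a carbonyl → amide (not amine).
pendant –CH2OCH3: C–O–C linkage → ether.
–NH2 on an sp³ carbon with no adjacent C=O → amine.
–C(=O)– with carbon on both sides → ketone.
pendant –C6H5: benzene ring → arene.
–OH attached directly to an aromatic ring → phenol (not alcohol); the ring itself is an arene.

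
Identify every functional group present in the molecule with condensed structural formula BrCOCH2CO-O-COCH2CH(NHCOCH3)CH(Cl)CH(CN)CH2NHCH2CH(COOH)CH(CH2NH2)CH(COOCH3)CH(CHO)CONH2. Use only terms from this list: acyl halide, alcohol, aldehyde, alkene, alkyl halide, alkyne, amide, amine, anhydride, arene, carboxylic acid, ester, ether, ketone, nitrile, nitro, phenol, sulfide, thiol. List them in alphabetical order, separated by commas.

acyl halide, aldehyde, alkyl halide, amide, amine, anhydride, carboxylic acid, ester, nitrile

–C(=O)Br: carbonyl C bonded to C and to a halogen → acyl halide (not alkyl halide).
two acyl groups sharing one oxygen, –C(=O)–O–C(=O)– → anhydride.
pendant –NHC(=O)CH3: N bonded to a carbonyl → amide (not amine).
halogen on an sp³ carbon → alkyl halide.
pendant –C≡N: nitrile.
C–N–C with sp³ carbons and no adjacent C=O → amine (secondary).
pendant –COOH: carbonyl C bonded to C and –OH → carboxylic acid.
pendant –CH2NH2: N on sp³ C, no adjacent C=O → amine.
pendant –COOCH3: carbonyl C bonded to C and –OCH3 → ester.
pendant –CHO: carbonyl C bonded to C and H → aldehyde.
–C(=O)NH2: carbonyl C bonded to C and to N → amide (the N is not a separate amine).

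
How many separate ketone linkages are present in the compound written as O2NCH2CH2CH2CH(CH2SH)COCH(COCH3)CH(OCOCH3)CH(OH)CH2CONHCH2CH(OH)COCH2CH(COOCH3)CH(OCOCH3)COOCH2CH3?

Reading the structure from left to right:
  O2NCH2: –NO2 on carbon → nitro group.
  CH(CH2SH): pendant –CH2SH → thiol.
  CO: –C(=O)– with carbon on both sides → ketone.
  CH(COCH3): pendant –COCH3: carbonyl C bonded to two carbons → ketone.
  CH(OCOCH3): pendant –OC(=O)CH3: an acyloxy group → ester.
  CH(OH): –OH on an sp³ carbon → alcohol (secondary).
  CH2CONHCH2: –C(=O)–N– linkage → amide (the N is not an amine).
  CH(OH): –OH on an sp³ carbon → alcohol (secondary).
  CO: –C(=O)– with carbon on both sides → ketone.
  CH(COOCH3): pendant –COOCH3: carbonyl C bonded to C and –OCH3 → ester.
  CH(OCOCH3): pendant –OC(=O)CH3: an acyloxy group → ester.
  COOCH2CH3: –C(=O)OCH2CH3: carbonyl C bonded to C and to –OEt → ester.
Ketone appears at: CO, CH(COCH3), CO → 3.

3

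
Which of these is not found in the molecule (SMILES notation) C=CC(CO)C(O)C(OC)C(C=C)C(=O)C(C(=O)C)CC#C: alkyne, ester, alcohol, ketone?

alcohol: present (CH(CH2OH) — pendant –CH2OH on an sp³ backbone C → alcohol).
ketone: present (CO — –C(=O)– with carbon on both sides → ketone).
alkyne: present (C≡CH — C≡C triple bond → alkyne).
ester: no segment matches this pattern.

ester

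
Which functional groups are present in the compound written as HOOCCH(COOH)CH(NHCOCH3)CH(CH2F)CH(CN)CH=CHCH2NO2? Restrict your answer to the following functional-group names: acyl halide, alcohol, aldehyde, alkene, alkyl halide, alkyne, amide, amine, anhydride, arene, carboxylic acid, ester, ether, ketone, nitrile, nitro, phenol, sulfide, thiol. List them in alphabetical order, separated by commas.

alkene, alkyl halide, amide, carboxylic acid, nitrile, nitro

–COOH: carbonyl C bonded to –OH and C → carboxylic acid (the –OH is not a separate alcohol).
pendant –COOH: carbonyl C bonded to C and –OH → carboxylic acid.
pendant –NHC(=O)CH3: N bonded to a carbonyl → amide (not amine).
pendant –CH2X: halogen on sp³ carbon → alkyl halide.
pendant –C≡N: nitrile.
C=C double bond → alkene.
–NO2 on carbon → nitro group.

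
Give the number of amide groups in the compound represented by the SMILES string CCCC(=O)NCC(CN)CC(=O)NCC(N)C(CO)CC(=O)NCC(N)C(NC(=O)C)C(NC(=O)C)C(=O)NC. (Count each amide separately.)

Working along the chain:
  CH2CONHCH2: –C(=O)–N– linkage → amide (the N is not an amine).
  CH(CH2NH2): pendant –CH2NH2: N on sp³ C, no adjacent C=O → amine.
  CH2CONHCH2: –C(=O)–N– linkage → amide (the N is not an amine).
  CH(NH2): –NH2 on an sp³ carbon with no adjacent C=O → amine.
  CH(CH2OH): pendant –CH2OH on an sp³ backbone C → alcohol.
  CH2CONHCH2: –C(=O)–N– linkage → amide (the N is not an amine).
  CH(NH2): –NH2 on an sp³ carbon with no adjacent C=O → amine.
  CH(NHCOCH3): pendant –NHC(=O)CH3: N bonded to a carbonyl → amide (not amine).
  CH(NHCOCH3): pendant –NHC(=O)CH3: N bonded to a carbonyl → amide (not amine).
  CONHCH3: –C(=O)NHCH3: carbonyl C bonded to C and to N → amide (the N is not an amine).
Amide appears at: CH2CONHCH2, CH2CONHCH2, CH2CONHCH2, CH(NHCOCH3), CH(NHCOCH3), CONHCH3 → 6.

6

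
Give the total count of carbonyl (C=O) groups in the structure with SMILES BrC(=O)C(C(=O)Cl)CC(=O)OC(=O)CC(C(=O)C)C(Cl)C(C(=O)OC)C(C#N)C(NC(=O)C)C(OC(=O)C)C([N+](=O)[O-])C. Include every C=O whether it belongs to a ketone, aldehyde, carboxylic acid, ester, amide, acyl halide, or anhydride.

8

BrCO: acyl halide, 1 C=O (running total 1).
CH(COCl): acyl halide, 1 C=O (running total 2).
CH2CO-O-COCH2: anhydride, 2 C=O (running total 4).
CH(COCH3): ketone, 1 C=O (running total 5).
CH(COOCH3): ester, 1 C=O (running total 6).
CH(NHCOCH3): amide, 1 C=O (running total 7).
CH(OCOCH3): ester, 1 C=O (running total 8).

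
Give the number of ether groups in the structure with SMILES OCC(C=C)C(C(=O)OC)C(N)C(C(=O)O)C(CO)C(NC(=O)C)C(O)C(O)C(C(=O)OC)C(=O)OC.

HO– on an sp³ carbon → alcohol.
pendant –CH=CH2: C=C double bond → alkene.
pendant –COOCH3: carbonyl C bonded to C and –OCH3 → ester.
–NH2 on an sp³ carbon with no adjacent C=O → amine.
pendant –COOH: carbonyl C bonded to C and –OH → carboxylic acid.
pendant –CH2OH on an sp³ backbone C → alcohol.
pendant –NHC(=O)CH3: N bonded to a carbonyl → amide (not amine).
–OH on an sp³ carbon → alcohol (secondary).
–OH on an sp³ carbon → alcohol (secondary).
pendant –COOCH3: carbonyl C bonded to C and –OCH3 → ester.
–C(=O)OCH3: carbonyl C bonded to C and to –OCH3 → ester (not ketone + ether).
No segment is a ether: HOCH2 is alcohol, not ether; CH(COOCH3) is ester, not ether; CH(CH2OH) is alcohol, not ether. → 0.

0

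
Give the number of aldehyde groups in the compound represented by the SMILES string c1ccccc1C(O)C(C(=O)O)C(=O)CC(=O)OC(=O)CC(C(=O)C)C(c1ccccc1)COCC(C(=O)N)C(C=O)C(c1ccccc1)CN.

Taking each segment in turn:
  C6H5: C6H5– phenyl ring → arene.
  CH(OH): –OH on an sp³ carbon → alcohol (secondary).
  CH(COOH): pendant –COOH: carbonyl C bonded to C and –OH → carboxylic acid.
  CO: –C(=O)– with carbon on both sides → ketone.
  CH2CO-O-COCH2: two acyl groups sharing one oxygen, –C(=O)–O–C(=O)– → anhydride.
  CH(COCH3): pendant –COCH3: carbonyl C bonded to two carbons → ketone.
  CH(C6H5): pendant –C6H5: benzene ring → arene.
  CH2OCH2: C–O–C with sp³ carbons on both sides and no adjacent C=O → ether.
  CH(CONH2): pendant –CONH2: carbonyl C bonded to C and N → amide.
  CH(CHO): pendant –CHO: carbonyl C bonded to C and H → aldehyde.
  CH(C6H5): pendant –C6H5: benzene ring → arene.
  CH2NH2: –NH2 on an sp³ carbon with no adjacent C=O → amine.
Aldehyde appears at: CH(CHO) → 1.

1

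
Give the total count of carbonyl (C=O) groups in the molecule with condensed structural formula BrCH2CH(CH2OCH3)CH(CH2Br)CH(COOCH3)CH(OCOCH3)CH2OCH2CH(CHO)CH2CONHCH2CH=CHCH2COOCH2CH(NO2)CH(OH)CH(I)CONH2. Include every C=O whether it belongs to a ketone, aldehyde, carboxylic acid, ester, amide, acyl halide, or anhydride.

CH(COOCH3): ester, 1 C=O (running total 1).
CH(OCOCH3): ester, 1 C=O (running total 2).
CH(CHO): aldehyde, 1 C=O (running total 3).
CH2CONHCH2: amide, 1 C=O (running total 4).
CH2COOCH2: ester, 1 C=O (running total 5).
CONH2: amide, 1 C=O (running total 6).

6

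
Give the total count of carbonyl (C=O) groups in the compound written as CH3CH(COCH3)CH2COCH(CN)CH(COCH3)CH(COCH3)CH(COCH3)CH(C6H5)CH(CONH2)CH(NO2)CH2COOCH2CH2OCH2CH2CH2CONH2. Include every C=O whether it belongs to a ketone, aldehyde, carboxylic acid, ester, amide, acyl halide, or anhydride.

CH(COCH3): ketone, 1 C=O (running total 1).
CO: ketone, 1 C=O (running total 2).
CH(COCH3): ketone, 1 C=O (running total 3).
CH(COCH3): ketone, 1 C=O (running total 4).
CH(COCH3): ketone, 1 C=O (running total 5).
CH(CONH2): amide, 1 C=O (running total 6).
CH2COOCH2: ester, 1 C=O (running total 7).
CONH2: amide, 1 C=O (running total 8).

8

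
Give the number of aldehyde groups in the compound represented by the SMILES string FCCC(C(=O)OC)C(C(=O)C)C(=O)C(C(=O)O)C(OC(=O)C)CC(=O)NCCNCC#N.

0

halogen on an sp³ carbon → alkyl halide.
pendant –COOCH3: carbonyl C bonded to C and –OCH3 → ester.
pendant –COCH3: carbonyl C bonded to two carbons → ketone.
–C(=O)– with carbon on both sides → ketone.
pendant –COOH: carbonyl C bonded to C and –OH → carboxylic acid.
pendant –OC(=O)CH3: an acyloxy group → ester.
–C(=O)–N– linkage → amide (the N is not an amine).
C–N–C with sp³ carbons and no adjacent C=O → amine (secondary).
–C≡N: carbon triple-bonded to nitrogen → nitrile.
No segment is a aldehyde: CH(COOCH3) is ester, not aldehyde; CH(COCH3) is ketone, not aldehyde; CO is ketone, not aldehyde. → 0.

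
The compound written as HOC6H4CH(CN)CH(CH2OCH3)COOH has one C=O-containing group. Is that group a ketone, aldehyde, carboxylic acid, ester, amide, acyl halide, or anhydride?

carboxylic acid

The carbonyl is in the COOH segment: –COOH: carbonyl C bonded to –OH and C → carboxylic acid (the –OH is not a separate alcohol).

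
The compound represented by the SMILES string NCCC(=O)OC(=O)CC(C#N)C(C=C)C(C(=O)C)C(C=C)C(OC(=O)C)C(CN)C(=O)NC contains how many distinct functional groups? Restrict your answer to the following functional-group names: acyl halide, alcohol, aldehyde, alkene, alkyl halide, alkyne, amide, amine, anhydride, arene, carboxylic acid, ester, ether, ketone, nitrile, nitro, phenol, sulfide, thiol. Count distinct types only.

Taking each segment in turn:
  H2NCH2: –NH2 on an sp³ carbon with no adjacent C=O → amine.
  CH2CO-O-COCH2: two acyl groups sharing one oxygen, –C(=O)–O–C(=O)– → anhydride.
  CH(CN): pendant –C≡N: nitrile.
  CH(CH=CH2): pendant –CH=CH2: C=C double bond → alkene.
  CH(COCH3): pendant –COCH3: carbonyl C bonded to two carbons → ketone.
  CH(CH=CH2): pendant –CH=CH2: C=C double bond → alkene.
  CH(OCOCH3): pendant –OC(=O)CH3: an acyloxy group → ester.
  CH(CH2NH2): pendant –CH2NH2: N on sp³ C, no adjacent C=O → amine.
  CONHCH3: –C(=O)NHCH3: carbonyl C bonded to C and to N → amide (the N is not an amine).
Distinct types present: alkene, amide, amine, anhydride, ester, ketone, nitrile.

7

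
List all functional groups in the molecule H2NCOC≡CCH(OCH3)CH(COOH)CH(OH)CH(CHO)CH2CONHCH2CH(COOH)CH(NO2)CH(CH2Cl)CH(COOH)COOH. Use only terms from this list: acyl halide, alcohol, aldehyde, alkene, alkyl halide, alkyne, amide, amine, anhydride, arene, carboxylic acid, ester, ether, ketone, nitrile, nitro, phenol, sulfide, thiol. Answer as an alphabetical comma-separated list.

alcohol, aldehyde, alkyl halide, alkyne, amide, carboxylic acid, ether, nitro

–C(=O)NH2: carbonyl C bonded to C and to N → amide (the N is not a separate amine).
C≡C triple bond → alkyne.
pendant –OCH3: C–O–C with sp³ C, no adjacent C=O → ether.
pendant –COOH: carbonyl C bonded to C and –OH → carboxylic acid.
–OH on an sp³ carbon → alcohol (secondary).
pendant –CHO: carbonyl C bonded to C and H → aldehyde.
–C(=O)–N– linkage → amide (the N is not an amine).
pendant –COOH: carbonyl C bonded to C and –OH → carboxylic acid.
–NO2 on an sp³ carbon → nitro (the N=O is not a carbonyl).
pendant –CH2X: halogen on sp³ carbon → alkyl halide.
pendant –COOH: carbonyl C bonded to C and –OH → carboxylic acid.
–COOH: carbonyl C bonded to –OH and C → carboxylic acid (the –OH is not a separate alcohol).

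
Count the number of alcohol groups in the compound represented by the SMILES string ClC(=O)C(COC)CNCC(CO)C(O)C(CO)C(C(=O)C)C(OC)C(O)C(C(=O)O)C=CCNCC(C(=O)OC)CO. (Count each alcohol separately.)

5

Working along the chain:
  ClCO: –C(=O)Cl: carbonyl C bonded to C and to a halogen → acyl halide (not alkyl halide).
  CH(CH2OCH3): pendant –CH2OCH3: C–O–C linkage → ether.
  CH2NHCH2: C–N–C with sp³ carbons and no adjacent C=O → amine (secondary).
  CH(CH2OH): pendant –CH2OH on an sp³ backbone C → alcohol.
  CH(OH): –OH on an sp³ carbon → alcohol (secondary).
  CH(CH2OH): pendant –CH2OH on an sp³ backbone C → alcohol.
  CH(COCH3): pendant –COCH3: carbonyl C bonded to two carbons → ketone.
  CH(OCH3): pendant –OCH3: C–O–C with sp³ C, no adjacent C=O → ether.
  CH(OH): –OH on an sp³ carbon → alcohol (secondary).
  CH(COOH): pendant –COOH: carbonyl C bonded to C and –OH → carboxylic acid.
  CH=CH: C=C double bond → alkene.
  CH2NHCH2: C–N–C with sp³ carbons and no adjacent C=O → amine (secondary).
  CH(COOCH3): pendant –COOCH3: carbonyl C bonded to C and –OCH3 → ester.
  CH2OH: –OH on an sp³ carbon → alcohol.
Alcohol appears at: CH(CH2OH), CH(OH), CH(CH2OH), CH(OH), CH2OH → 5.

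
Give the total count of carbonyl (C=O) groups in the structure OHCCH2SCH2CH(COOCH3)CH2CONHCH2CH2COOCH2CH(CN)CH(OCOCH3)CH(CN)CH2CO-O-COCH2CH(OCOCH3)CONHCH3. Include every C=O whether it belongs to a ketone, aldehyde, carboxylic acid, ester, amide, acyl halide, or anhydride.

9

OHC: aldehyde, 1 C=O (running total 1).
CH(COOCH3): ester, 1 C=O (running total 2).
CH2CONHCH2: amide, 1 C=O (running total 3).
CH2COOCH2: ester, 1 C=O (running total 4).
CH(OCOCH3): ester, 1 C=O (running total 5).
CH2CO-O-COCH2: anhydride, 2 C=O (running total 7).
CH(OCOCH3): ester, 1 C=O (running total 8).
CONHCH3: amide, 1 C=O (running total 9).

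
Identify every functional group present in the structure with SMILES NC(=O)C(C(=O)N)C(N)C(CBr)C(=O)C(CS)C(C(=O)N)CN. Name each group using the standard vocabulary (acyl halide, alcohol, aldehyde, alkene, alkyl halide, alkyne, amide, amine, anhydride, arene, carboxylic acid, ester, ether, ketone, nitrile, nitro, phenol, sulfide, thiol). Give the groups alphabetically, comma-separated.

alkyl halide, amide, amine, ketone, thiol

–C(=O)NH2: carbonyl C bonded to C and to N → amide (the N is not a separate amine).
pendant –CONH2: carbonyl C bonded to C and N → amide.
–NH2 on an sp³ carbon with no adjacent C=O → amine.
pendant –CH2X: halogen on sp³ carbon → alkyl halide.
–C(=O)– with carbon on both sides → ketone.
pendant –CH2SH → thiol.
pendant –CONH2: carbonyl C bonded to C and N → amide.
–NH2 on an sp³ carbon with no adjacent C=O → amine.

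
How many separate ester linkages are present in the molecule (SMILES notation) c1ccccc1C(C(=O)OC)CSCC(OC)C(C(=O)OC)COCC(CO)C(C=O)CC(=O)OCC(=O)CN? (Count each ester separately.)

3

Working along the chain:
  C6H5: C6H5– phenyl ring → arene.
  CH(COOCH3): pendant –COOCH3: carbonyl C bonded to C and –OCH3 → ester.
  CH2SCH2: C–S–C linkage → sulfide (thioether).
  CH(OCH3): pendant –OCH3: C–O–C with sp³ C, no adjacent C=O → ether.
  CH(COOCH3): pendant –COOCH3: carbonyl C bonded to C and –OCH3 → ester.
  CH2OCH2: C–O–C with sp³ carbons on both sides and no adjacent C=O → ether.
  CH(CH2OH): pendant –CH2OH on an sp³ backbone C → alcohol.
  CH(CHO): pendant –CHO: carbonyl C bonded to C and H → aldehyde.
  CH2COOCH2: –C(=O)–O–C with C on the carbonyl side → ester.
  CO: –C(=O)– with carbon on both sides → ketone.
  CH2NH2: –NH2 on an sp³ carbon with no adjacent C=O → amine.
Ester appears at: CH(COOCH3), CH(COOCH3), CH2COOCH2 → 3.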